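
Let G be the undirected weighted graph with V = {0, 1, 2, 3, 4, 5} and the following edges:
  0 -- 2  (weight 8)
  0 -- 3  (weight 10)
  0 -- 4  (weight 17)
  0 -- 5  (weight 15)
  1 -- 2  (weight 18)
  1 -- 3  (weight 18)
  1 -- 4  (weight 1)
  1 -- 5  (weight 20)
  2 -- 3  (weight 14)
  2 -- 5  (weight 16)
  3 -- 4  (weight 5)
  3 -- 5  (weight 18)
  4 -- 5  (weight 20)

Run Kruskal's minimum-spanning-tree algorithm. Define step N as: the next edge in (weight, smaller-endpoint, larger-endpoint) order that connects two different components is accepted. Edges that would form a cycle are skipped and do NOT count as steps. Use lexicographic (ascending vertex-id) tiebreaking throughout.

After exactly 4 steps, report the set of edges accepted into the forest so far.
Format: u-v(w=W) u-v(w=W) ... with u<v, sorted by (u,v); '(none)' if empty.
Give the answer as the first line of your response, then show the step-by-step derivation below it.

0-2(w=8) 0-3(w=10) 1-4(w=1) 3-4(w=5)

step 1: add edge 1-4 (w=1); MST = {1-4(w=1)}
step 2: add edge 3-4 (w=5); MST = {1-4(w=1) 3-4(w=5)}
step 3: add edge 0-2 (w=8); MST = {0-2(w=8) 1-4(w=1) 3-4(w=5)}
step 4: add edge 0-3 (w=10); MST = {0-2(w=8) 0-3(w=10) 1-4(w=1) 3-4(w=5)}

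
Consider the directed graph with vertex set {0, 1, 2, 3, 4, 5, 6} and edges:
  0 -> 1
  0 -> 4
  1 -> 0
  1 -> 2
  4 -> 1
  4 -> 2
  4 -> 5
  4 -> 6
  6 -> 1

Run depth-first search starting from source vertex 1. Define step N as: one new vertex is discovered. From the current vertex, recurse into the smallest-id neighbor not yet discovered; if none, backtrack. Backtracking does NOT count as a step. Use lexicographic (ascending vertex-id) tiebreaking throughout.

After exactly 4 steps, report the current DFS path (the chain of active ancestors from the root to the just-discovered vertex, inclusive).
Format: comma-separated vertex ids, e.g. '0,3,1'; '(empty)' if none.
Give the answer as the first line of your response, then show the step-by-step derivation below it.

1,0,4,2

step 1: discover 1; path=1; order=1
step 2: discover 0; path=1>0; order=1,0
step 3: discover 4; path=1>0>4; order=1,0,4
step 4: discover 2; path=1>0>4>2; order=1,0,4,2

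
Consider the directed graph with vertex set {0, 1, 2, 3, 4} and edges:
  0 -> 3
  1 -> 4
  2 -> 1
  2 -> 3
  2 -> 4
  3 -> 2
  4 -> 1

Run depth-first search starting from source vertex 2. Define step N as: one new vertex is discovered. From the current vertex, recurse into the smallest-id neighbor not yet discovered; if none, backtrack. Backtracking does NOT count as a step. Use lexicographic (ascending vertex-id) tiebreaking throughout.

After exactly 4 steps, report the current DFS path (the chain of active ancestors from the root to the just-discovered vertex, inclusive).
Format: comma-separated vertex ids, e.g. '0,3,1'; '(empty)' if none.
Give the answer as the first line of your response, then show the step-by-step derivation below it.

2,3

step 1: discover 2; path=2; order=2
step 2: discover 1; path=2>1; order=2,1
step 3: discover 4; path=2>1>4; order=2,1,4
step 4: discover 3; path=2>3; order=2,1,4,3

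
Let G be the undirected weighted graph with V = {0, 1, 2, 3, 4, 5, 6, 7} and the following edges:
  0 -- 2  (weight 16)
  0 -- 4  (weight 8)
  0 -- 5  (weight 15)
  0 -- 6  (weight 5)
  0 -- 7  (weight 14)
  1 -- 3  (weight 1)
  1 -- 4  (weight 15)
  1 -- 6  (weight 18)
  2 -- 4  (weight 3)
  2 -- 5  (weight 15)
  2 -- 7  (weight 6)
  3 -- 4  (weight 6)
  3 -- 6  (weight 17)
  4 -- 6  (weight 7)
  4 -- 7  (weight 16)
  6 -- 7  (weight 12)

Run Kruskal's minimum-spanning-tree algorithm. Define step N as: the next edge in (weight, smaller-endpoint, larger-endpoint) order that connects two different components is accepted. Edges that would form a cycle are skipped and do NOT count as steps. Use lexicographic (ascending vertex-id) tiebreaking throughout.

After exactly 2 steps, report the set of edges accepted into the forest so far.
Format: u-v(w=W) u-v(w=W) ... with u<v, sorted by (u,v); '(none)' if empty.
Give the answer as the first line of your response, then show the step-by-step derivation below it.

1-3(w=1) 2-4(w=3)

step 1: add edge 1-3 (w=1); MST = {1-3(w=1)}
step 2: add edge 2-4 (w=3); MST = {1-3(w=1) 2-4(w=3)}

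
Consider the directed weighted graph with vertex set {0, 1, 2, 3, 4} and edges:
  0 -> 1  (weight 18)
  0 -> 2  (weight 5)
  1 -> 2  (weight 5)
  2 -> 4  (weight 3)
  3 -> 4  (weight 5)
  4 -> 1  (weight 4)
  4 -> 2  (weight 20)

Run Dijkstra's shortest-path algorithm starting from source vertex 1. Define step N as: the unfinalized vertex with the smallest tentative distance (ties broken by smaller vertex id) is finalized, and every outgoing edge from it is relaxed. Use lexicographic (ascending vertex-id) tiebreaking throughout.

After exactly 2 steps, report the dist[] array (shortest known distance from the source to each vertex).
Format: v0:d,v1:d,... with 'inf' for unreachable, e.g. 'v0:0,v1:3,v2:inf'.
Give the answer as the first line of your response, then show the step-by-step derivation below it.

v0:inf,v1:0,v2:5,v3:inf,v4:8

step 1: dist = v0:inf,v1:0,v2:5,v3:inf,v4:inf
step 2: dist = v0:inf,v1:0,v2:5,v3:inf,v4:8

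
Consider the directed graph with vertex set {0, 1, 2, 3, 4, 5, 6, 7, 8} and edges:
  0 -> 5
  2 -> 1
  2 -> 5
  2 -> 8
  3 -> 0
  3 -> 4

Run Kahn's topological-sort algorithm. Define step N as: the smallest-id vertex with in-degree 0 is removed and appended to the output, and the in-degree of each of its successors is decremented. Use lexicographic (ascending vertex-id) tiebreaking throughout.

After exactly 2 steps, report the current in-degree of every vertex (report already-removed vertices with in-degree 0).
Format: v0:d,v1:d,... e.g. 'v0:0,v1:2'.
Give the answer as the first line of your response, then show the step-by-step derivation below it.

v0:1,v1:0,v2:0,v3:0,v4:1,v5:1,v6:0,v7:0,v8:0

step 1: output 2; order=[2]; indeg=(1,0,0,0,1,1,0,0,0)
step 2: output 1; order=[2,1]; indeg=(1,0,0,0,1,1,0,0,0)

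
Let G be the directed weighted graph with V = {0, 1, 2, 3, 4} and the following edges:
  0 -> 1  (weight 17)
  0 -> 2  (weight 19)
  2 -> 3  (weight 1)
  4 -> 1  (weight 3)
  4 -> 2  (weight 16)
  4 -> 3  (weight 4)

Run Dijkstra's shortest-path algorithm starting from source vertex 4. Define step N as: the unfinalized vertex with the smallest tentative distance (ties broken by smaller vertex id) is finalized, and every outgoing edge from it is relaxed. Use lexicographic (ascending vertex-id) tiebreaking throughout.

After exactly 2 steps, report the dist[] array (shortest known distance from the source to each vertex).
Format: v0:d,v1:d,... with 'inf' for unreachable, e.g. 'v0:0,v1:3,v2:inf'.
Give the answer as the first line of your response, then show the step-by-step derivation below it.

v0:inf,v1:3,v2:16,v3:4,v4:0

step 1: dist = v0:inf,v1:3,v2:16,v3:4,v4:0
step 2: dist = v0:inf,v1:3,v2:16,v3:4,v4:0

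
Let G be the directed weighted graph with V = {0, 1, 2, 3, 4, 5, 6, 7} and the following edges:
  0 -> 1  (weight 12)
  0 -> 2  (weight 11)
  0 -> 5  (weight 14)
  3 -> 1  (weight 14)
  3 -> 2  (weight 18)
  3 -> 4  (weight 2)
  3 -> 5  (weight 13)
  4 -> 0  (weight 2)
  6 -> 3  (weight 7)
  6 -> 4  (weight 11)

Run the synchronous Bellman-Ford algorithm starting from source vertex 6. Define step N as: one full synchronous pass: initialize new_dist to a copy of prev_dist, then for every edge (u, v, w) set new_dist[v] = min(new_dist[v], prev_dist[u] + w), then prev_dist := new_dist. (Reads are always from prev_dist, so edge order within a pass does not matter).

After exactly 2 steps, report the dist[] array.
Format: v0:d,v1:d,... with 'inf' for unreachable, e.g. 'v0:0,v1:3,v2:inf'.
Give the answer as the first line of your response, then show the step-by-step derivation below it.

v0:13,v1:21,v2:25,v3:7,v4:9,v5:20,v6:0,v7:inf

step 1: dist = v0:inf,v1:inf,v2:inf,v3:7,v4:11,v5:inf,v6:0,v7:inf
step 2: dist = v0:13,v1:21,v2:25,v3:7,v4:9,v5:20,v6:0,v7:inf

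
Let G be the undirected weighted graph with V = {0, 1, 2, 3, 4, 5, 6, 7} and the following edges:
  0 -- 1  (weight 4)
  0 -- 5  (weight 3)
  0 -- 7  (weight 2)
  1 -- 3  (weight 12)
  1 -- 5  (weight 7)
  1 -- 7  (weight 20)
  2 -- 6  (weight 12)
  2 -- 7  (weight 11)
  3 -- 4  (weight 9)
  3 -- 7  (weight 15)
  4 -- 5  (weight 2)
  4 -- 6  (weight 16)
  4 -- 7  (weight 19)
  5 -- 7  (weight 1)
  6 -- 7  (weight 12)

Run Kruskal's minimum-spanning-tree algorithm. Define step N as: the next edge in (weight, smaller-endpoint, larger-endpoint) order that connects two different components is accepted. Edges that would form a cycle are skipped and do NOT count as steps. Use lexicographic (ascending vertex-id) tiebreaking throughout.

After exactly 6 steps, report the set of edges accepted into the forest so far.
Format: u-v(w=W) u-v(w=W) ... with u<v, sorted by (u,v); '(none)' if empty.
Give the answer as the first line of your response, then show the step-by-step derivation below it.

0-1(w=4) 0-7(w=2) 2-7(w=11) 3-4(w=9) 4-5(w=2) 5-7(w=1)

step 1: add edge 5-7 (w=1); MST = {5-7(w=1)}
step 2: add edge 0-7 (w=2); MST = {0-7(w=2) 5-7(w=1)}
step 3: add edge 4-5 (w=2); MST = {0-7(w=2) 4-5(w=2) 5-7(w=1)}
step 4: add edge 0-1 (w=4); MST = {0-1(w=4) 0-7(w=2) 4-5(w=2) 5-7(w=1)}
step 5: add edge 3-4 (w=9); MST = {0-1(w=4) 0-7(w=2) 3-4(w=9) 4-5(w=2) 5-7(w=1)}
step 6: add edge 2-7 (w=11); MST = {0-1(w=4) 0-7(w=2) 2-7(w=11) 3-4(w=9) 4-5(w=2) 5-7(w=1)}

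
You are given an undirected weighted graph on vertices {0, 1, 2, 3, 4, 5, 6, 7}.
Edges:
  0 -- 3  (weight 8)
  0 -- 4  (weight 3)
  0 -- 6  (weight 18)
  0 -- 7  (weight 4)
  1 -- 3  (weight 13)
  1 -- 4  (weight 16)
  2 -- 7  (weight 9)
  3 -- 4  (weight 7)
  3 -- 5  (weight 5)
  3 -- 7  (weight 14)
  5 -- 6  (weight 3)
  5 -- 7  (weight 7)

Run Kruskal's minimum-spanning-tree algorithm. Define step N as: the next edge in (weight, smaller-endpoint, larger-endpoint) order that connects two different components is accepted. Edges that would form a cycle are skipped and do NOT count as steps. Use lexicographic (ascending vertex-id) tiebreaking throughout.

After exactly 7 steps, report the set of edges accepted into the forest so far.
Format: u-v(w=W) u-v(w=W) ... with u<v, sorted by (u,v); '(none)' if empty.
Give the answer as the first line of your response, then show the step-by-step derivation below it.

0-4(w=3) 0-7(w=4) 1-3(w=13) 2-7(w=9) 3-4(w=7) 3-5(w=5) 5-6(w=3)

step 1: add edge 0-4 (w=3); MST = {0-4(w=3)}
step 2: add edge 5-6 (w=3); MST = {0-4(w=3) 5-6(w=3)}
step 3: add edge 0-7 (w=4); MST = {0-4(w=3) 0-7(w=4) 5-6(w=3)}
step 4: add edge 3-5 (w=5); MST = {0-4(w=3) 0-7(w=4) 3-5(w=5) 5-6(w=3)}
step 5: add edge 3-4 (w=7); MST = {0-4(w=3) 0-7(w=4) 3-4(w=7) 3-5(w=5) 5-6(w=3)}
step 6: add edge 2-7 (w=9); MST = {0-4(w=3) 0-7(w=4) 2-7(w=9) 3-4(w=7) 3-5(w=5) 5-6(w=3)}
step 7: add edge 1-3 (w=13); MST = {0-4(w=3) 0-7(w=4) 1-3(w=13) 2-7(w=9) 3-4(w=7) 3-5(w=5) 5-6(w=3)}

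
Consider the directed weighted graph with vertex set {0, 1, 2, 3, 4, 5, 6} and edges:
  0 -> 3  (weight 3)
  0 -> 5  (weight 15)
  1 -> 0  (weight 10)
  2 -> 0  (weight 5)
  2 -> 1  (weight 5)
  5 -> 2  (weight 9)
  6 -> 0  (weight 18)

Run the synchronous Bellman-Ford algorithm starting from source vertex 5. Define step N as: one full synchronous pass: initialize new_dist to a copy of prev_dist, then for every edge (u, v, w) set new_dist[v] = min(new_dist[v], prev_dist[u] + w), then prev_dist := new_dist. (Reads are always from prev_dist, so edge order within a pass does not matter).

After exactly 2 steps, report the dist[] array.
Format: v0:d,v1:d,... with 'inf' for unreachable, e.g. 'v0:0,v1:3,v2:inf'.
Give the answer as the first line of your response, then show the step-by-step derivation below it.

v0:14,v1:14,v2:9,v3:inf,v4:inf,v5:0,v6:inf

step 1: dist = v0:inf,v1:inf,v2:9,v3:inf,v4:inf,v5:0,v6:inf
step 2: dist = v0:14,v1:14,v2:9,v3:inf,v4:inf,v5:0,v6:inf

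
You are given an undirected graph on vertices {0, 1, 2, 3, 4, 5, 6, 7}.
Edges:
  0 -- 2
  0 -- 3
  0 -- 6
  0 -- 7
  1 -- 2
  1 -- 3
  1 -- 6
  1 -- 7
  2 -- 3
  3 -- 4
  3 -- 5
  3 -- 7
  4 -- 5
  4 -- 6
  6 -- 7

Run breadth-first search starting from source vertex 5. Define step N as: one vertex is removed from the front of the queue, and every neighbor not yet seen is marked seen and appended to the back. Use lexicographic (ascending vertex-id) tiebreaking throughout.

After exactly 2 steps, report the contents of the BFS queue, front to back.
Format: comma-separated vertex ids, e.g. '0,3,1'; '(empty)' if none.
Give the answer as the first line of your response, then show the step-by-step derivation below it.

4,0,1,2,7

step 1: dequeue 5; queue=[3,4]; order=5
step 2: dequeue 3; queue=[4,0,1,2,7]; order=5,3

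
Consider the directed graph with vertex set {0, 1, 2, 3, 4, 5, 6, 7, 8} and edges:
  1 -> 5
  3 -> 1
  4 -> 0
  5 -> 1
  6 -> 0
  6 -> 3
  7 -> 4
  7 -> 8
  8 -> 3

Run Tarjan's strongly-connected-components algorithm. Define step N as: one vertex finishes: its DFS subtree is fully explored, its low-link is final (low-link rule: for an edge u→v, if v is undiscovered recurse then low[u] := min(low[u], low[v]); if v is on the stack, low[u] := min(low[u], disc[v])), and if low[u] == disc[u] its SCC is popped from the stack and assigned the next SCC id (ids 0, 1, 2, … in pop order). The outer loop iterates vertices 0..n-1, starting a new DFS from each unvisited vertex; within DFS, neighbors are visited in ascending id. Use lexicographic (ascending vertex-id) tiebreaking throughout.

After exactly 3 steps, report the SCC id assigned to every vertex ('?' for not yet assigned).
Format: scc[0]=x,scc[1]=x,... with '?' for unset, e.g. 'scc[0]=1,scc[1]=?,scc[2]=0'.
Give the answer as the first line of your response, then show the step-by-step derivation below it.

scc[0]=0,scc[1]=1,scc[2]=?,scc[3]=?,scc[4]=?,scc[5]=1,scc[6]=?,scc[7]=?,scc[8]=?

step 1: low=(low[0]=0,low[1]=?,low[2]=?,low[3]=?,low[4]=?,low[5]=?,low[6]=?,low[7]=?,low[8]=?); scc=(scc[0]=0,scc[1]=?,scc[2]=?,scc[3]=?,scc[4]=?,scc[5]=?,scc[6]=?,scc[7]=?,scc[8]=?)
step 2: low=(low[0]=0,low[1]=1,low[2]=?,low[3]=?,low[4]=?,low[5]=1,low[6]=?,low[7]=?,low[8]=?); scc=(scc[0]=0,scc[1]=?,scc[2]=?,scc[3]=?,scc[4]=?,scc[5]=?,scc[6]=?,scc[7]=?,scc[8]=?)
step 3: low=(low[0]=0,low[1]=1,low[2]=?,low[3]=?,low[4]=?,low[5]=1,low[6]=?,low[7]=?,low[8]=?); scc=(scc[0]=0,scc[1]=1,scc[2]=?,scc[3]=?,scc[4]=?,scc[5]=1,scc[6]=?,scc[7]=?,scc[8]=?)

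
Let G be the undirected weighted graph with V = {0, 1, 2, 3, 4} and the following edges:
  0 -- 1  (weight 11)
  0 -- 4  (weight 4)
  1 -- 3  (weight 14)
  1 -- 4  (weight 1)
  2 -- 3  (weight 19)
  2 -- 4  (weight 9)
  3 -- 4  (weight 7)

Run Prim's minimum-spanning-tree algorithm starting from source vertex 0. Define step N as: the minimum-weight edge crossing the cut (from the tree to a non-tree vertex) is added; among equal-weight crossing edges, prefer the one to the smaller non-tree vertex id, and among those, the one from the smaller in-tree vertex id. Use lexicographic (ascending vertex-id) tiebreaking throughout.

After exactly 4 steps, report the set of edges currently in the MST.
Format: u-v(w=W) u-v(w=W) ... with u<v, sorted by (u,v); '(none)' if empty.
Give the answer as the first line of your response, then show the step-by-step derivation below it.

0-4(w=4) 1-4(w=1) 2-4(w=9) 3-4(w=7)

step 1: add edge 0-4 (w=4); MST = {0-4(w=4)}
step 2: add edge 1-4 (w=1); MST = {0-4(w=4) 1-4(w=1)}
step 3: add edge 3-4 (w=7); MST = {0-4(w=4) 1-4(w=1) 3-4(w=7)}
step 4: add edge 2-4 (w=9); MST = {0-4(w=4) 1-4(w=1) 2-4(w=9) 3-4(w=7)}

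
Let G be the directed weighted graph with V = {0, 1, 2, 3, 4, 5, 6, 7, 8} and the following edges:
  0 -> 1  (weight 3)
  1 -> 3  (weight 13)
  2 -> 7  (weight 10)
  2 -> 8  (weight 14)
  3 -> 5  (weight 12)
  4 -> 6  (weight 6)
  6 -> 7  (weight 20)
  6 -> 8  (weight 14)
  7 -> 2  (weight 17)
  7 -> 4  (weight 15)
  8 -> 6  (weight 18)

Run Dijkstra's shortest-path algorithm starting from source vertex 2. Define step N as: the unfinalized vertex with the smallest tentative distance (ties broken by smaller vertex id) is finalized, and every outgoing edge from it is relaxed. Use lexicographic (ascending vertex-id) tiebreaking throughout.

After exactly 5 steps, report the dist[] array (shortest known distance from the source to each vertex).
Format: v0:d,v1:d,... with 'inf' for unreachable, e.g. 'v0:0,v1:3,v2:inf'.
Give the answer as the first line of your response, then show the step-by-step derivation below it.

v0:inf,v1:inf,v2:0,v3:inf,v4:25,v5:inf,v6:31,v7:10,v8:14

step 1: dist = v0:inf,v1:inf,v2:0,v3:inf,v4:inf,v5:inf,v6:inf,v7:10,v8:14
step 2: dist = v0:inf,v1:inf,v2:0,v3:inf,v4:25,v5:inf,v6:inf,v7:10,v8:14
step 3: dist = v0:inf,v1:inf,v2:0,v3:inf,v4:25,v5:inf,v6:32,v7:10,v8:14
step 4: dist = v0:inf,v1:inf,v2:0,v3:inf,v4:25,v5:inf,v6:31,v7:10,v8:14
step 5: dist = v0:inf,v1:inf,v2:0,v3:inf,v4:25,v5:inf,v6:31,v7:10,v8:14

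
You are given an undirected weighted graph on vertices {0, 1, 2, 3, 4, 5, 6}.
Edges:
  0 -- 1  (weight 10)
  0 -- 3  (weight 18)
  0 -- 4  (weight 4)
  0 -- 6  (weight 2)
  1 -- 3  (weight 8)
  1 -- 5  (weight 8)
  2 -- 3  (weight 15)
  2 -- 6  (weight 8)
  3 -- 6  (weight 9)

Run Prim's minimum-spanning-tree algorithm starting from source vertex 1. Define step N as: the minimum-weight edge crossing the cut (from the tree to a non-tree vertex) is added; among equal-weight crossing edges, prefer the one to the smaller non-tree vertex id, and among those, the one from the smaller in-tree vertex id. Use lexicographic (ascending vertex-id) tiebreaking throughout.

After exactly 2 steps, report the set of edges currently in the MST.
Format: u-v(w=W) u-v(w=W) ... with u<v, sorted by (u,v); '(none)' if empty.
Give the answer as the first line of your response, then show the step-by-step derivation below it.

1-3(w=8) 1-5(w=8)

step 1: add edge 1-3 (w=8); MST = {1-3(w=8)}
step 2: add edge 1-5 (w=8); MST = {1-3(w=8) 1-5(w=8)}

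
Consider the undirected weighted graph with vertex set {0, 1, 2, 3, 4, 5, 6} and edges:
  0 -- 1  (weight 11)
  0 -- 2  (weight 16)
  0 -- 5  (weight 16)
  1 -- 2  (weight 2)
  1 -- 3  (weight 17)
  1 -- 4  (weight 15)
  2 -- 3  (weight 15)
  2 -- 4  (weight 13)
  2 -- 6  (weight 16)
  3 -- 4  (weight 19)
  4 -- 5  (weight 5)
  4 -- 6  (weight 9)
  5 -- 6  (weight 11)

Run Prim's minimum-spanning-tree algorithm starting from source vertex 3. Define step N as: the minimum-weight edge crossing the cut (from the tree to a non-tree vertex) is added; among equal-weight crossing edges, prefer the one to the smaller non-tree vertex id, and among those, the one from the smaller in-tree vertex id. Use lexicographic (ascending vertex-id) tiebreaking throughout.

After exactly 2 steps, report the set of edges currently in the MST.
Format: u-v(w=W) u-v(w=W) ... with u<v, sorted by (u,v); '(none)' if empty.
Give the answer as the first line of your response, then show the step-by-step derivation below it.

1-2(w=2) 2-3(w=15)

step 1: add edge 2-3 (w=15); MST = {2-3(w=15)}
step 2: add edge 1-2 (w=2); MST = {1-2(w=2) 2-3(w=15)}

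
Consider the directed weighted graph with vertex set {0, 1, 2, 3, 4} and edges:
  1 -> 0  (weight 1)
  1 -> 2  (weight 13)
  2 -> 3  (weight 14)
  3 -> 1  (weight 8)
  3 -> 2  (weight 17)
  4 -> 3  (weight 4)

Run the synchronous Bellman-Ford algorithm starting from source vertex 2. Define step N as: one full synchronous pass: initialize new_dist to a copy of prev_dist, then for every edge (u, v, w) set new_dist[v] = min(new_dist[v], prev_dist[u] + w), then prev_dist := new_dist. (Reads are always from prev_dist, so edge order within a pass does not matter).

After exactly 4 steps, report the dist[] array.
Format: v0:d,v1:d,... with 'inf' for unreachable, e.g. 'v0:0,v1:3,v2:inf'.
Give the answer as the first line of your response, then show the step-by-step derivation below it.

v0:23,v1:22,v2:0,v3:14,v4:inf

step 1: dist = v0:inf,v1:inf,v2:0,v3:14,v4:inf
step 2: dist = v0:inf,v1:22,v2:0,v3:14,v4:inf
step 3: dist = v0:23,v1:22,v2:0,v3:14,v4:inf
step 4: dist = v0:23,v1:22,v2:0,v3:14,v4:inf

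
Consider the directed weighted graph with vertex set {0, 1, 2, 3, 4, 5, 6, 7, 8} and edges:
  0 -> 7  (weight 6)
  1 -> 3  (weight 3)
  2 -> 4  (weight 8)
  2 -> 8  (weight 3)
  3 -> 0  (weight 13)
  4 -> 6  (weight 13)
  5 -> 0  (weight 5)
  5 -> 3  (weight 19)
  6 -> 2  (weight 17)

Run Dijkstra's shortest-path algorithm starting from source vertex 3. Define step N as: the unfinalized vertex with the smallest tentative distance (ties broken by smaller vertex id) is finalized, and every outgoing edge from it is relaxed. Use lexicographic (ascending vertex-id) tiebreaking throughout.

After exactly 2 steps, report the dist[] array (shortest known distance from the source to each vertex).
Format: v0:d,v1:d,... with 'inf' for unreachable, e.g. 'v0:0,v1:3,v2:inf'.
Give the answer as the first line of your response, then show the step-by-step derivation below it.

v0:13,v1:inf,v2:inf,v3:0,v4:inf,v5:inf,v6:inf,v7:19,v8:inf

step 1: dist = v0:13,v1:inf,v2:inf,v3:0,v4:inf,v5:inf,v6:inf,v7:inf,v8:inf
step 2: dist = v0:13,v1:inf,v2:inf,v3:0,v4:inf,v5:inf,v6:inf,v7:19,v8:inf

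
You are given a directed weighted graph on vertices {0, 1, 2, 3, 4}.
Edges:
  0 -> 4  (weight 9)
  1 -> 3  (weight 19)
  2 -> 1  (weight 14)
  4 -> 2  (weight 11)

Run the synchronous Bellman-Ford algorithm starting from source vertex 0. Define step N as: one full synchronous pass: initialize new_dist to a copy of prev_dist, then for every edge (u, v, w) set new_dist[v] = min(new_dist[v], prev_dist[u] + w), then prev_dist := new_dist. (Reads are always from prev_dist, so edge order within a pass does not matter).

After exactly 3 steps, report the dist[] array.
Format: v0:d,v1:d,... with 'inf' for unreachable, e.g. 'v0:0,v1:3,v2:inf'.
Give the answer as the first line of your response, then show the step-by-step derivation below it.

v0:0,v1:34,v2:20,v3:inf,v4:9

step 1: dist = v0:0,v1:inf,v2:inf,v3:inf,v4:9
step 2: dist = v0:0,v1:inf,v2:20,v3:inf,v4:9
step 3: dist = v0:0,v1:34,v2:20,v3:inf,v4:9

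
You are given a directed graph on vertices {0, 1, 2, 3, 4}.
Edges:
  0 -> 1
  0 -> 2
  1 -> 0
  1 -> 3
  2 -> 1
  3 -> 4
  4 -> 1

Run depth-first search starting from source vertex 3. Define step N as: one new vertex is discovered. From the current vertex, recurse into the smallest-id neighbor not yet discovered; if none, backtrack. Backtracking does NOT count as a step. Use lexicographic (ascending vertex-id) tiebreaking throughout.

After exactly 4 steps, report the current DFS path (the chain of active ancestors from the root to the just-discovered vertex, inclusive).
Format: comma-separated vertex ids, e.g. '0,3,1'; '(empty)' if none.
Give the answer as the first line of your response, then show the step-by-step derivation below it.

3,4,1,0

step 1: discover 3; path=3; order=3
step 2: discover 4; path=3>4; order=3,4
step 3: discover 1; path=3>4>1; order=3,4,1
step 4: discover 0; path=3>4>1>0; order=3,4,1,0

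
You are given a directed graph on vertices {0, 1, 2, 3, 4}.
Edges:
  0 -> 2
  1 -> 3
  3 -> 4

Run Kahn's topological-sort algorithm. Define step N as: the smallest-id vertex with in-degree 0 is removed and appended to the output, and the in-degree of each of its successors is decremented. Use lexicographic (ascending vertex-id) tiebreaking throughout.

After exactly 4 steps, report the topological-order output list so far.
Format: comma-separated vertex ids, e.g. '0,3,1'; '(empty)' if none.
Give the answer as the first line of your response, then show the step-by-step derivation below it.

0,1,2,3

step 1: output 0; order=[0]; indeg=(0,0,0,1,1)
step 2: output 1; order=[0,1]; indeg=(0,0,0,0,1)
step 3: output 2; order=[0,1,2]; indeg=(0,0,0,0,1)
step 4: output 3; order=[0,1,2,3]; indeg=(0,0,0,0,0)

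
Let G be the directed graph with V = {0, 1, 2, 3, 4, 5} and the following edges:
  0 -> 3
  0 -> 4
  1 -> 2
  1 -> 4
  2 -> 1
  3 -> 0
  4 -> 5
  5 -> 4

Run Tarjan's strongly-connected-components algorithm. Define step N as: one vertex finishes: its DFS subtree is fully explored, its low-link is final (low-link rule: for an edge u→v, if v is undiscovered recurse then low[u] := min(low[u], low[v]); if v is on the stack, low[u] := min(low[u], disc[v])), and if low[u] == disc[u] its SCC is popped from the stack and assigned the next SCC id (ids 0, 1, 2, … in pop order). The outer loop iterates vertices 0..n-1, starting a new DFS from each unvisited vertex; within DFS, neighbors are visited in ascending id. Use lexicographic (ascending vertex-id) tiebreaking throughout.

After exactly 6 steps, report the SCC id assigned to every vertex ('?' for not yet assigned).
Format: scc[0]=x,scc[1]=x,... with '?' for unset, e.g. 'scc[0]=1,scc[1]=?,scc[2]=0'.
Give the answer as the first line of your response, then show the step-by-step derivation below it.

scc[0]=1,scc[1]=2,scc[2]=2,scc[3]=1,scc[4]=0,scc[5]=0

step 1: low=(low[0]=0,low[1]=?,low[2]=?,low[3]=0,low[4]=?,low[5]=?); scc=(scc[0]=?,scc[1]=?,scc[2]=?,scc[3]=?,scc[4]=?,scc[5]=?)
step 2: low=(low[0]=0,low[1]=?,low[2]=?,low[3]=0,low[4]=2,low[5]=2); scc=(scc[0]=?,scc[1]=?,scc[2]=?,scc[3]=?,scc[4]=?,scc[5]=?)
step 3: low=(low[0]=0,low[1]=?,low[2]=?,low[3]=0,low[4]=2,low[5]=2); scc=(scc[0]=?,scc[1]=?,scc[2]=?,scc[3]=?,scc[4]=0,scc[5]=0)
step 4: low=(low[0]=0,low[1]=?,low[2]=?,low[3]=0,low[4]=2,low[5]=2); scc=(scc[0]=1,scc[1]=?,scc[2]=?,scc[3]=1,scc[4]=0,scc[5]=0)
step 5: low=(low[0]=0,low[1]=4,low[2]=4,low[3]=0,low[4]=2,low[5]=2); scc=(scc[0]=1,scc[1]=?,scc[2]=?,scc[3]=1,scc[4]=0,scc[5]=0)
step 6: low=(low[0]=0,low[1]=4,low[2]=4,low[3]=0,low[4]=2,low[5]=2); scc=(scc[0]=1,scc[1]=2,scc[2]=2,scc[3]=1,scc[4]=0,scc[5]=0)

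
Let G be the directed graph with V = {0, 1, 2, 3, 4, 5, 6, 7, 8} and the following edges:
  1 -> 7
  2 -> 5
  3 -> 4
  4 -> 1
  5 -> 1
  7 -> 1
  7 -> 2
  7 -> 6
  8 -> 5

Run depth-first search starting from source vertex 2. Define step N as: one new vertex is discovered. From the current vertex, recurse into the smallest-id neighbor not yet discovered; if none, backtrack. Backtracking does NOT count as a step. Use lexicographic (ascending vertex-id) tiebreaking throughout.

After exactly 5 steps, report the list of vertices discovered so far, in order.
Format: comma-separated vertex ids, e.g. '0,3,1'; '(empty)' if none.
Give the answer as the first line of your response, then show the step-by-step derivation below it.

2,5,1,7,6

step 1: discover 2; path=2; order=2
step 2: discover 5; path=2>5; order=2,5
step 3: discover 1; path=2>5>1; order=2,5,1
step 4: discover 7; path=2>5>1>7; order=2,5,1,7
step 5: discover 6; path=2>5>1>7>6; order=2,5,1,7,6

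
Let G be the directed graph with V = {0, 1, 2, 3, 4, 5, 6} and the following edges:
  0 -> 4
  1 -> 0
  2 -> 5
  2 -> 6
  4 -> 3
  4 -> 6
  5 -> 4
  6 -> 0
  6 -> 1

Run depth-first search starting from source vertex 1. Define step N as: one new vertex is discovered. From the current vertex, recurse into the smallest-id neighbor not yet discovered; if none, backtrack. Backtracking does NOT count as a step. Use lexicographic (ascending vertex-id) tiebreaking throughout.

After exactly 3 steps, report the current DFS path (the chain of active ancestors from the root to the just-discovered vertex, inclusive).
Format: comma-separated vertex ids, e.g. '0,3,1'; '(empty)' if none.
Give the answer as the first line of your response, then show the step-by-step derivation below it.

1,0,4

step 1: discover 1; path=1; order=1
step 2: discover 0; path=1>0; order=1,0
step 3: discover 4; path=1>0>4; order=1,0,4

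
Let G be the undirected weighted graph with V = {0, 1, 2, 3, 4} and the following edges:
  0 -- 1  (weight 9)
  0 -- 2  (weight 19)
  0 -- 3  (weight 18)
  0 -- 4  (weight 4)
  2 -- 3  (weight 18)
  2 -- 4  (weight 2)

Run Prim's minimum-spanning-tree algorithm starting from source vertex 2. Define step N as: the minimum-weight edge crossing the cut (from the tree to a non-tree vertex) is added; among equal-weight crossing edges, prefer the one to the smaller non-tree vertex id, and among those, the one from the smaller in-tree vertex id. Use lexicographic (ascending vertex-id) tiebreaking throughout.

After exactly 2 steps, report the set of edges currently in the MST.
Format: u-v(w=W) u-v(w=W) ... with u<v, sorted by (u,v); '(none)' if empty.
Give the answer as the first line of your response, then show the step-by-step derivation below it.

0-4(w=4) 2-4(w=2)

step 1: add edge 2-4 (w=2); MST = {2-4(w=2)}
step 2: add edge 0-4 (w=4); MST = {0-4(w=4) 2-4(w=2)}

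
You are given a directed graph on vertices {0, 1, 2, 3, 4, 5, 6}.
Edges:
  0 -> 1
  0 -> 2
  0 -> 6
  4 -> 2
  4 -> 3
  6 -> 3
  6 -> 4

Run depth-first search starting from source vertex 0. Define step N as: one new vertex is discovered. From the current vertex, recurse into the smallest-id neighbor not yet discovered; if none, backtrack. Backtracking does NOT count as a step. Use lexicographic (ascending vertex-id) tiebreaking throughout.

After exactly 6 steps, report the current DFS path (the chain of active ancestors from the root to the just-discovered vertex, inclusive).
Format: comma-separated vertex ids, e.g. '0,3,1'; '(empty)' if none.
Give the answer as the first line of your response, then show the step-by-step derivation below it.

0,6,4

step 1: discover 0; path=0; order=0
step 2: discover 1; path=0>1; order=0,1
step 3: discover 2; path=0>2; order=0,1,2
step 4: discover 6; path=0>6; order=0,1,2,6
step 5: discover 3; path=0>6>3; order=0,1,2,6,3
step 6: discover 4; path=0>6>4; order=0,1,2,6,3,4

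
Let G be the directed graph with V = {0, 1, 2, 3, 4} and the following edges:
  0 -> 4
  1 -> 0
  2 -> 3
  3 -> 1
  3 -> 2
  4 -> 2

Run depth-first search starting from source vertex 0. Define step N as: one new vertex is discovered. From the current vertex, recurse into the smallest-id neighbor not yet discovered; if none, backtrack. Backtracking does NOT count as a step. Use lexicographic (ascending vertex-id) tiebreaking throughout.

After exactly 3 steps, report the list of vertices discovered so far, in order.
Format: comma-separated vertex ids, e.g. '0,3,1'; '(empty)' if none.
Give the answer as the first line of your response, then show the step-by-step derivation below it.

0,4,2

step 1: discover 0; path=0; order=0
step 2: discover 4; path=0>4; order=0,4
step 3: discover 2; path=0>4>2; order=0,4,2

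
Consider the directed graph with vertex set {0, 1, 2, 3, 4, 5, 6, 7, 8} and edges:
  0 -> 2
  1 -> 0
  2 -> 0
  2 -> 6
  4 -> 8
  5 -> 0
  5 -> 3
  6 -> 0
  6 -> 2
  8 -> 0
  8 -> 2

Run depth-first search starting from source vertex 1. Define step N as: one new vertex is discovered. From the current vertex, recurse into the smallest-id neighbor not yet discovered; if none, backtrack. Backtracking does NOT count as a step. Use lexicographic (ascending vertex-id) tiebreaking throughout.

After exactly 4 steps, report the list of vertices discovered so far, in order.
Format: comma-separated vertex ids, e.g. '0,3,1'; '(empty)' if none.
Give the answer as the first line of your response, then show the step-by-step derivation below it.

1,0,2,6

step 1: discover 1; path=1; order=1
step 2: discover 0; path=1>0; order=1,0
step 3: discover 2; path=1>0>2; order=1,0,2
step 4: discover 6; path=1>0>2>6; order=1,0,2,6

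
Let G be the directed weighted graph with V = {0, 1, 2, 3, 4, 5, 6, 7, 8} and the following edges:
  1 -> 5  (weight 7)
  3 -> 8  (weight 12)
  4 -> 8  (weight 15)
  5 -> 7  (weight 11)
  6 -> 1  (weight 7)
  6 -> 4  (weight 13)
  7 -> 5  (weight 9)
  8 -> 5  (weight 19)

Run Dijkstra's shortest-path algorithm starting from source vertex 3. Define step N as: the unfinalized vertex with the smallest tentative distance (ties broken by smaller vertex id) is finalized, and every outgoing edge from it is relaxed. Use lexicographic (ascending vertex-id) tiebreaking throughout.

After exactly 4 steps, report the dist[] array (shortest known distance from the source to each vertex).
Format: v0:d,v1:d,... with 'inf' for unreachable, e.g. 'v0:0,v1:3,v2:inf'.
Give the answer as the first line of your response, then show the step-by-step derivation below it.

v0:inf,v1:inf,v2:inf,v3:0,v4:inf,v5:31,v6:inf,v7:42,v8:12

step 1: dist = v0:inf,v1:inf,v2:inf,v3:0,v4:inf,v5:inf,v6:inf,v7:inf,v8:12
step 2: dist = v0:inf,v1:inf,v2:inf,v3:0,v4:inf,v5:31,v6:inf,v7:inf,v8:12
step 3: dist = v0:inf,v1:inf,v2:inf,v3:0,v4:inf,v5:31,v6:inf,v7:42,v8:12
step 4: dist = v0:inf,v1:inf,v2:inf,v3:0,v4:inf,v5:31,v6:inf,v7:42,v8:12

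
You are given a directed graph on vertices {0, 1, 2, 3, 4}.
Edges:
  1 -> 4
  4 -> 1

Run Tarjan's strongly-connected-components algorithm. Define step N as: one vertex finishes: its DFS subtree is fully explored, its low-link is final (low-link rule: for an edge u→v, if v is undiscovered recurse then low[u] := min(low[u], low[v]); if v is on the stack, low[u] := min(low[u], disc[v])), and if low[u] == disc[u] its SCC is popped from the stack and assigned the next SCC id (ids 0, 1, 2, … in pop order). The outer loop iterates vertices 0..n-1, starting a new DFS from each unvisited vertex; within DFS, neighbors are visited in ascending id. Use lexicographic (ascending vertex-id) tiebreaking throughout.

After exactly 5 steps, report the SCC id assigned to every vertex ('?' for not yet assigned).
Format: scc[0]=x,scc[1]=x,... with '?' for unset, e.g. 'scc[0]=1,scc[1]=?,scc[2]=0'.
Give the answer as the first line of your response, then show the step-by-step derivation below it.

scc[0]=0,scc[1]=1,scc[2]=2,scc[3]=3,scc[4]=1

step 1: low=(low[0]=0,low[1]=?,low[2]=?,low[3]=?,low[4]=?); scc=(scc[0]=0,scc[1]=?,scc[2]=?,scc[3]=?,scc[4]=?)
step 2: low=(low[0]=0,low[1]=1,low[2]=?,low[3]=?,low[4]=1); scc=(scc[0]=0,scc[1]=?,scc[2]=?,scc[3]=?,scc[4]=?)
step 3: low=(low[0]=0,low[1]=1,low[2]=?,low[3]=?,low[4]=1); scc=(scc[0]=0,scc[1]=1,scc[2]=?,scc[3]=?,scc[4]=1)
step 4: low=(low[0]=0,low[1]=1,low[2]=3,low[3]=?,low[4]=1); scc=(scc[0]=0,scc[1]=1,scc[2]=2,scc[3]=?,scc[4]=1)
step 5: low=(low[0]=0,low[1]=1,low[2]=3,low[3]=4,low[4]=1); scc=(scc[0]=0,scc[1]=1,scc[2]=2,scc[3]=3,scc[4]=1)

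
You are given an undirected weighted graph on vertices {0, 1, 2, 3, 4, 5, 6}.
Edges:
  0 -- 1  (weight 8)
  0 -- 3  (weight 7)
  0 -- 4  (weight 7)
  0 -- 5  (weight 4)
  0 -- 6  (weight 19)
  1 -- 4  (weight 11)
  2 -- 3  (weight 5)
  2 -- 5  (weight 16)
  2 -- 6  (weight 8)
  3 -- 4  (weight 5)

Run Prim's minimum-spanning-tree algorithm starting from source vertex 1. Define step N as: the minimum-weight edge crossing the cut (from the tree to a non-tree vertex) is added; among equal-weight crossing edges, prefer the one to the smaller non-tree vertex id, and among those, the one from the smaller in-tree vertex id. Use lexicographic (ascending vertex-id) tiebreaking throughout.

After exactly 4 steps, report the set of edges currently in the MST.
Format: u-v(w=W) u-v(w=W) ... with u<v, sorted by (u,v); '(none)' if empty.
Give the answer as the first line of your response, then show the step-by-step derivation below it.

0-1(w=8) 0-3(w=7) 0-5(w=4) 2-3(w=5)

step 1: add edge 0-1 (w=8); MST = {0-1(w=8)}
step 2: add edge 0-5 (w=4); MST = {0-1(w=8) 0-5(w=4)}
step 3: add edge 0-3 (w=7); MST = {0-1(w=8) 0-3(w=7) 0-5(w=4)}
step 4: add edge 2-3 (w=5); MST = {0-1(w=8) 0-3(w=7) 0-5(w=4) 2-3(w=5)}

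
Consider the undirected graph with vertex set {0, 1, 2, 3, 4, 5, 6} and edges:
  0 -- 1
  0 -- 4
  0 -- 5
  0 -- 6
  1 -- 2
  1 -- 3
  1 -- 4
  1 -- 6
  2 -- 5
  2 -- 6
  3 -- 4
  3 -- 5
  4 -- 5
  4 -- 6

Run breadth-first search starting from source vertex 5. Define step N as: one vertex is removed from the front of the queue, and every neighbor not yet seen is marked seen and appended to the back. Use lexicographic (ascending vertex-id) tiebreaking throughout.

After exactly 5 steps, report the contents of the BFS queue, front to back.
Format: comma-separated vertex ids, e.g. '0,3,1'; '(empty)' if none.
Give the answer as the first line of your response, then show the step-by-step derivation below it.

1,6

step 1: dequeue 5; queue=[0,2,3,4]; order=5
step 2: dequeue 0; queue=[2,3,4,1,6]; order=5,0
step 3: dequeue 2; queue=[3,4,1,6]; order=5,0,2
step 4: dequeue 3; queue=[4,1,6]; order=5,0,2,3
step 5: dequeue 4; queue=[1,6]; order=5,0,2,3,4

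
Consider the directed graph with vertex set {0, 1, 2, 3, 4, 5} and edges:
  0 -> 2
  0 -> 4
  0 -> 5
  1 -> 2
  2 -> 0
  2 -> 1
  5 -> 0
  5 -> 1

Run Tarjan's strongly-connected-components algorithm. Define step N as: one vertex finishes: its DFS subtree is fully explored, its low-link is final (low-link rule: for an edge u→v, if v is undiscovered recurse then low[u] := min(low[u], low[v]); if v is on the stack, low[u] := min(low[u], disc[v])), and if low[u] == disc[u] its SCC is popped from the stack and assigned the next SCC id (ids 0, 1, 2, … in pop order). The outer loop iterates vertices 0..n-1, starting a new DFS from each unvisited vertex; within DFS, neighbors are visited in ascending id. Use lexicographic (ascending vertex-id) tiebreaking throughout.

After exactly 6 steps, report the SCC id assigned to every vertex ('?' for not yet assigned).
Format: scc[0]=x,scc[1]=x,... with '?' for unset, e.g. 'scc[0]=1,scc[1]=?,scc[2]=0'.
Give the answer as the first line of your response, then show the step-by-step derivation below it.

scc[0]=1,scc[1]=1,scc[2]=1,scc[3]=2,scc[4]=0,scc[5]=1

step 1: low=(low[0]=0,low[1]=1,low[2]=0,low[3]=?,low[4]=?,low[5]=?); scc=(scc[0]=?,scc[1]=?,scc[2]=?,scc[3]=?,scc[4]=?,scc[5]=?)
step 2: low=(low[0]=0,low[1]=1,low[2]=0,low[3]=?,low[4]=?,low[5]=?); scc=(scc[0]=?,scc[1]=?,scc[2]=?,scc[3]=?,scc[4]=?,scc[5]=?)
step 3: low=(low[0]=0,low[1]=1,low[2]=0,low[3]=?,low[4]=3,low[5]=?); scc=(scc[0]=?,scc[1]=?,scc[2]=?,scc[3]=?,scc[4]=0,scc[5]=?)
step 4: low=(low[0]=0,low[1]=1,low[2]=0,low[3]=?,low[4]=3,low[5]=0); scc=(scc[0]=?,scc[1]=?,scc[2]=?,scc[3]=?,scc[4]=0,scc[5]=?)
step 5: low=(low[0]=0,low[1]=1,low[2]=0,low[3]=?,low[4]=3,low[5]=0); scc=(scc[0]=1,scc[1]=1,scc[2]=1,scc[3]=?,scc[4]=0,scc[5]=1)
step 6: low=(low[0]=0,low[1]=1,low[2]=0,low[3]=5,low[4]=3,low[5]=0); scc=(scc[0]=1,scc[1]=1,scc[2]=1,scc[3]=2,scc[4]=0,scc[5]=1)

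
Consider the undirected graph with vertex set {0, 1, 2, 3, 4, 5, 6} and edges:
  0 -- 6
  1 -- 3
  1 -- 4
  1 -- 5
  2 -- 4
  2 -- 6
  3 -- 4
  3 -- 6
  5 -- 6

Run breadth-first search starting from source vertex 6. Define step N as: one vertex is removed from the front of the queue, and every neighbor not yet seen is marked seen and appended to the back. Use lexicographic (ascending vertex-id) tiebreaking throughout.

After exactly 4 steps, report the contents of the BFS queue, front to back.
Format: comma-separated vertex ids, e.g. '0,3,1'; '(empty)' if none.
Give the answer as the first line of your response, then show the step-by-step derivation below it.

5,4,1

step 1: dequeue 6; queue=[0,2,3,5]; order=6
step 2: dequeue 0; queue=[2,3,5]; order=6,0
step 3: dequeue 2; queue=[3,5,4]; order=6,0,2
step 4: dequeue 3; queue=[5,4,1]; order=6,0,2,3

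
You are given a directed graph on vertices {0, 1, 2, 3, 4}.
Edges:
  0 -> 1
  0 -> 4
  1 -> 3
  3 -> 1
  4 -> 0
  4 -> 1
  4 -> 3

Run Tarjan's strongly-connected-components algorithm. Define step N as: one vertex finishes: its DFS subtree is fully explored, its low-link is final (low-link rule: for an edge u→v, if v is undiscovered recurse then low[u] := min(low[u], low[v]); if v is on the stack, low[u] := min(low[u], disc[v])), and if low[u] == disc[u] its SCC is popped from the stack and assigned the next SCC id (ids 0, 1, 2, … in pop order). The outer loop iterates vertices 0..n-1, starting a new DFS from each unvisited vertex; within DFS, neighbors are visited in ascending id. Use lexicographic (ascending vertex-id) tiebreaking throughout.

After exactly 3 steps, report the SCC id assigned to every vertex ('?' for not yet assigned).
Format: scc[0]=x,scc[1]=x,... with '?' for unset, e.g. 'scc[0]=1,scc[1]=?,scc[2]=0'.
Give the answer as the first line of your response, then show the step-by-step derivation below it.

scc[0]=?,scc[1]=0,scc[2]=?,scc[3]=0,scc[4]=?

step 1: low=(low[0]=0,low[1]=1,low[2]=?,low[3]=1,low[4]=?); scc=(scc[0]=?,scc[1]=?,scc[2]=?,scc[3]=?,scc[4]=?)
step 2: low=(low[0]=0,low[1]=1,low[2]=?,low[3]=1,low[4]=?); scc=(scc[0]=?,scc[1]=0,scc[2]=?,scc[3]=0,scc[4]=?)
step 3: low=(low[0]=0,low[1]=1,low[2]=?,low[3]=1,low[4]=0); scc=(scc[0]=?,scc[1]=0,scc[2]=?,scc[3]=0,scc[4]=?)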